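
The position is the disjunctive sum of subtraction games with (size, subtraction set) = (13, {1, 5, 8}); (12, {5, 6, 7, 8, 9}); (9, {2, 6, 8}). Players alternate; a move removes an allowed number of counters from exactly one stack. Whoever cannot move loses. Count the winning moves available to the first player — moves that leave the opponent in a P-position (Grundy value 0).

0

Stack A, S = {1, 5, 8}:
n :  0  1  2  3  4  5  6  7  8  9 10 11 12 13
G :  0  1  0  1  0  1  0  1  2  3  2  3  2  0
G_A(13) = 0.
Stack B, S = {5, 6, 7, 8, 9}:
n :  0  1  2  3  4  5  6  7  8  9 10 11 12
G :  0  0  0  0  0  1  1  1  1  1  2  2  2
G_B(12) = 2.
Stack C, S = {2, 6, 8}:
n : 0 1 2 3 4 5 6 7 8 9
G : 0 0 1 1 0 0 1 1 2 2
G_C(9) = 2.
Combined Grundy value = 0 ⊕ 2 ⊕ 2 = 0.
A winning move leaves total XOR = 0, i.e. changes one component's Grundy value g to g ⊕ X where X is the current total.
Stack A: target g' = 0⊕0 = 0, but every legal move changes the Grundy value (mex property), so 0 moves.
Stack B: target g' = 2⊕0 = 2, but every legal move changes the Grundy value (mex property), so 0 moves.
Stack C: target g' = 2⊕0 = 2, but every legal move changes the Grundy value (mex property), so 0 moves.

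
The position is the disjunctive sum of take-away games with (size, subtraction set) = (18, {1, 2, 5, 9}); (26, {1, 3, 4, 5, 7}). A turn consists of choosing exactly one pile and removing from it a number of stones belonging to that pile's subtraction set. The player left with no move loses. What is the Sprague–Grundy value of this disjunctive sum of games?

Pile A, S = {1, 2, 5, 9}:
G(0) = 0
G(1) = mex{0} = 1
G(2) = mex{1,0} = 2
G(3) = mex{2,1} = 0
G(4) = mex{0,2} = 1
G(5) = mex{1,0,0} = 2
G(6) = mex{2,1,1} = 0
G(7) = mex{0,2,2} = 1
G(8) = mex{1,0,0} = 2
G(9) = mex{2,1,1,0} = 3
G(10) = mex{3,2,2,1} = 0
G(11) = mex{0,3,0,2} = 1
G(12) = mex{1,0,1,0} = 2
G(13) = mex{2,1,2,1} = 0
G(14) = mex{0,2,3,2} = 1
G(15) = mex{1,0,0,0} = 2
G(16) = mex{2,1,1,1} = 0
G(17) = mex{0,2,2,2} = 1
G(18) = mex{1,0,0,3} = 2
G_A(18) = 2.
Pile B, S = {1, 3, 4, 5, 7}:
n :  0  1  2  3  4  5  6  7  8  9 10 11 12 13 14 15 16 17 18 19 20 21 22 23 24 25 26
G :  0  1  0  1  2  3  2  3  0  1  0  1  2  3  2  3  0  1  0  1  2  3  2  3  0  1  0
G_B(26) = 0.
Combined Grundy value = 2 ⊕ 0 = 2.

2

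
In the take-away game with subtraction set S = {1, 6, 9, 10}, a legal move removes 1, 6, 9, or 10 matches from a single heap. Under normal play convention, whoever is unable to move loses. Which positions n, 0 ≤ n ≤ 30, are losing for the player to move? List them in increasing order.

0, 2, 4, 7, 15, 18, 20, 22

n :  0  1  2  3  4  5  6  7  8  9 10 11 12 13 14 15 16 17 18 19 20 21 22 23 24 25 26 27 28 29 30
G :  0  1  0  1  0  1  2  0  1  2  3  2  3  2  3  0  1  3  0  1  0  1  0  1  2  3  2  4  2  3  4
P-positions are exactly the n with G(n) = 0.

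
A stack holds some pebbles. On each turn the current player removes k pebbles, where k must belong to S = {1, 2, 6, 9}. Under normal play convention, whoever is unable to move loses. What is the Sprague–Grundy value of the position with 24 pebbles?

G(0) = 0
G(1) = mex{0} = 1
G(2) = mex{1,0} = 2
G(3) = mex{2,1} = 0
G(4) = mex{0,2} = 1
G(5) = mex{1,0} = 2
G(6) = mex{2,1,0} = 3
G(7) = mex{3,2,1} = 0
G(8) = mex{0,3,2} = 1
G(9) = mex{1,0,0,0} = 2
G(10) = mex{2,1,1,1} = 0
G(11) = mex{0,2,2,2} = 1
G(12) = mex{1,0,3,0} = 2
G(13) = mex{2,1,0,1} = 3
G(14) = mex{3,2,1,2} = 0
G(15) = mex{0,3,2,3} = 1
G(16) = mex{1,0,0,0} = 2
G(17) = mex{2,1,1,1} = 0
G(18) = mex{0,2,2,2} = 1
G(19) = mex{1,0,3,0} = 2
G(20) = mex{2,1,0,1} = 3
G(21) = mex{3,2,1,2} = 0
G(22) = mex{0,3,2,3} = 1
G(23) = mex{1,0,0,0} = 2
G(24) = mex{2,1,1,1} = 0

0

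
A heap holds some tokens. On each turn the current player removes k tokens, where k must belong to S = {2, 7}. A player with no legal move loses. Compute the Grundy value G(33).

G(0) = 0
G(1) = mex{} = 0
G(2) = mex{0} = 1
G(3) = mex{0} = 1
G(4) = mex{1} = 0
G(5) = mex{1} = 0
G(6) = mex{0} = 1
G(7) = mex{0,0} = 1
G(8) = mex{1,0} = 2
G(9) = mex{1,1} = 0
G(10) = mex{2,1} = 0
G(11) = mex{0,0} = 1
G(12) = mex{0,0} = 1
G(13) = mex{1,1} = 0
G(14) = mex{1,1} = 0
G(15) = mex{0,2} = 1
G(16) = mex{0,0} = 1
G(17) = mex{1,0} = 2
G(18) = mex{1,1} = 0
G(19) = mex{2,1} = 0
G(20) = mex{0,0} = 1
G(21) = mex{0,0} = 1
G(22) = mex{1,1} = 0
G(23) = mex{1,1} = 0
G(24) = mex{0,2} = 1
G(25) = mex{0,0} = 1
G(26) = mex{1,0} = 2
G(27) = mex{1,1} = 0
G(28) = mex{2,1} = 0
G(29) = mex{0,0} = 1
G(30) = mex{0,0} = 1
G(31) = mex{1,1} = 0
G(32) = mex{1,1} = 0
G(33) = mex{0,2} = 1

1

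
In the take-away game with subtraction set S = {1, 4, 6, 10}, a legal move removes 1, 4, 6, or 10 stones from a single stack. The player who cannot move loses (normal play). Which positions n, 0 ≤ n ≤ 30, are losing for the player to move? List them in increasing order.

0, 2, 5, 7, 14, 16, 19, 21, 28, 30

G(0) = 0
G(1) = mex{0} = 1
G(2) = mex{1} = 0
G(3) = mex{0} = 1
G(4) = mex{1,0} = 2
G(5) = mex{2,1} = 0
G(6) = mex{0,0,0} = 1
G(7) = mex{1,1,1} = 0
G(8) = mex{0,2,0} = 1
G(9) = mex{1,0,1} = 2
G(10) = mex{2,1,2,0} = 3
G(11) = mex{3,0,0,1} = 2
G(12) = mex{2,1,1,0} = 3
G(13) = mex{3,2,0,1} = 4
G(14) = mex{4,3,1,2} = 0
G(15) = mex{0,2,2,0} = 1
G(16) = mex{1,3,3,1} = 0
G(17) = mex{0,4,2,0} = 1
G(18) = mex{1,0,3,1} = 2
G(19) = mex{2,1,4,2} = 0
G(20) = mex{0,0,0,3} = 1
G(21) = mex{1,1,1,2} = 0
G(22) = mex{0,2,0,3} = 1
G(23) = mex{1,0,1,4} = 2
G(24) = mex{2,1,2,0} = 3
G(25) = mex{3,0,0,1} = 2
G(26) = mex{2,1,1,0} = 3
G(27) = mex{3,2,0,1} = 4
G(28) = mex{4,3,1,2} = 0
G(29) = mex{0,2,2,0} = 1
G(30) = mex{1,3,3,1} = 0
P-positions are exactly the n with G(n) = 0.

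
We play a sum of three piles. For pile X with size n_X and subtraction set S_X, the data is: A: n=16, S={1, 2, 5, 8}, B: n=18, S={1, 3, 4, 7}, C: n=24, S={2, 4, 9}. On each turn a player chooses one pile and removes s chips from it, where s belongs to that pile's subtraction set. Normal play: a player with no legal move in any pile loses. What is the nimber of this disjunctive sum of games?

1

Pile A, S = {1, 2, 5, 8}:
n :  0  1  2  3  4  5  6  7  8  9 10 11 12 13 14 15 16
G :  0  1  2  0  1  2  0  1  2  0  1  2  0  1  2  0  1
G_A(16) = 1.
Pile B, S = {1, 3, 4, 7}:
G(0) = 0
G(1) = mex{0} = 1
G(2) = mex{1} = 0
G(3) = mex{0,0} = 1
G(4) = mex{1,1,0} = 2
G(5) = mex{2,0,1} = 3
G(6) = mex{3,1,0} = 2
G(7) = mex{2,2,1,0} = 3
G(8) = mex{3,3,2,1} = 0
G(9) = mex{0,2,3,0} = 1
G(10) = mex{1,3,2,1} = 0
G(11) = mex{0,0,3,2} = 1
G(12) = mex{1,1,0,3} = 2
G(13) = mex{2,0,1,2} = 3
G(14) = mex{3,1,0,3} = 2
G(15) = mex{2,2,1,0} = 3
G(16) = mex{3,3,2,1} = 0
G(17) = mex{0,2,3,0} = 1
G(18) = mex{1,3,2,1} = 0
G_B(18) = 0.
Pile C, S = {2, 4, 9}:
G(0) = 0
G(1) = mex{} = 0
G(2) = mex{0} = 1
G(3) = mex{0} = 1
G(4) = mex{1,0} = 2
G(5) = mex{1,0} = 2
G(6) = mex{2,1} = 0
G(7) = mex{2,1} = 0
G(8) = mex{0,2} = 1
G(9) = mex{0,2,0} = 1
G(10) = mex{1,0,0} = 2
G(11) = mex{1,0,1} = 2
G(12) = mex{2,1,1} = 0
G(13) = mex{2,1,2} = 0
G(14) = mex{0,2,2} = 1
G(15) = mex{0,2,0} = 1
G(16) = mex{1,0,0} = 2
G(17) = mex{1,0,1} = 2
G(18) = mex{2,1,1} = 0
G(19) = mex{2,1,2} = 0
G(20) = mex{0,2,2} = 1
G(21) = mex{0,2,0} = 1
G(22) = mex{1,0,0} = 2
G(23) = mex{1,0,1} = 2
G(24) = mex{2,1,1} = 0
G_C(24) = 0.
Combined Grundy value = 1 ⊕ 0 ⊕ 0 = 1.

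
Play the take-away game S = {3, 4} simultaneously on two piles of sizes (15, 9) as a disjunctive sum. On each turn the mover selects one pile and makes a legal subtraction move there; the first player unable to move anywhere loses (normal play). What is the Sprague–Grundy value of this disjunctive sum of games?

All piles use S = {3, 4}:
G(0) = 0
G(1) = mex{} = 0
G(2) = mex{} = 0
G(3) = mex{0} = 1
G(4) = mex{0,0} = 1
G(5) = mex{0,0} = 1
G(6) = mex{1,0} = 2
G(7) = mex{1,1} = 0
G(8) = mex{1,1} = 0
G(9) = mex{2,1} = 0
G(10) = mex{0,2} = 1
G(11) = mex{0,0} = 1
G(12) = mex{0,0} = 1
G(13) = mex{1,0} = 2
G(14) = mex{1,1} = 0
G(15) = mex{1,1} = 0
Pile A: G(15) = 0.
Pile B: G(9) = 0.
Combined Grundy value = 0 ⊕ 0 = 0.

0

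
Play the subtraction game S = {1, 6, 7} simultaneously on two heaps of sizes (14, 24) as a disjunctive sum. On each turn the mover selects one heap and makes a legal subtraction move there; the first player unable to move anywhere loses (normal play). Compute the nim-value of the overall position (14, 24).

0

All heaps use S = {1, 6, 7}:
n :  0  1  2  3  4  5  6  7  8  9 10 11 12 13 14 15 16 17 18 19 20 21 22 23 24
G :  0  1  0  1  0  1  2  3  2  3  2  3  0  1  0  1  0  1  2  3  2  3  2  3  0
Heap A: G(14) = 0.
Heap B: G(24) = 0.
Combined Grundy value = 0 ⊕ 0 = 0.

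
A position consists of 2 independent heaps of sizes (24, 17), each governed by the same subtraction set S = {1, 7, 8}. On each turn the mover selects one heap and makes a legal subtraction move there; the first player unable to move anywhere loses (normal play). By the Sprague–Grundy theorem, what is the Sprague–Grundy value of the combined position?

All heaps use S = {1, 7, 8}:
G(0) = 0
G(1) = mex{0} = 1
G(2) = mex{1} = 0
G(3) = mex{0} = 1
G(4) = mex{1} = 0
G(5) = mex{0} = 1
G(6) = mex{1} = 0
G(7) = mex{0,0} = 1
G(8) = mex{1,1,0} = 2
G(9) = mex{2,0,1} = 3
G(10) = mex{3,1,0} = 2
G(11) = mex{2,0,1} = 3
G(12) = mex{3,1,0} = 2
G(13) = mex{2,0,1} = 3
G(14) = mex{3,1,0} = 2
G(15) = mex{2,2,1} = 0
G(16) = mex{0,3,2} = 1
G(17) = mex{1,2,3} = 0
G(18) = mex{0,3,2} = 1
G(19) = mex{1,2,3} = 0
G(20) = mex{0,3,2} = 1
G(21) = mex{1,2,3} = 0
G(22) = mex{0,0,2} = 1
G(23) = mex{1,1,0} = 2
G(24) = mex{2,0,1} = 3
Heap A: G(24) = 3.
Heap B: G(17) = 0.
Combined Grundy value = 3 ⊕ 0 = 3.

3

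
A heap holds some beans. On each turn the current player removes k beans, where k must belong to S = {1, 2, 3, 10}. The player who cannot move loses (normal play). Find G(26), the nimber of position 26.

G(0) = 0
G(1) = mex{0} = 1
G(2) = mex{1,0} = 2
G(3) = mex{2,1,0} = 3
G(4) = mex{3,2,1} = 0
G(5) = mex{0,3,2} = 1
G(6) = mex{1,0,3} = 2
G(7) = mex{2,1,0} = 3
G(8) = mex{3,2,1} = 0
G(9) = mex{0,3,2} = 1
G(10) = mex{1,0,3,0} = 2
G(11) = mex{2,1,0,1} = 3
G(12) = mex{3,2,1,2} = 0
G(13) = mex{0,3,2,3} = 1
G(14) = mex{1,0,3,0} = 2
G(15) = mex{2,1,0,1} = 3
G(16) = mex{3,2,1,2} = 0
G(17) = mex{0,3,2,3} = 1
G(18) = mex{1,0,3,0} = 2
G(19) = mex{2,1,0,1} = 3
G(20) = mex{3,2,1,2} = 0
G(21) = mex{0,3,2,3} = 1
G(22) = mex{1,0,3,0} = 2
G(23) = mex{2,1,0,1} = 3
G(24) = mex{3,2,1,2} = 0
G(25) = mex{0,3,2,3} = 1
G(26) = mex{1,0,3,0} = 2

2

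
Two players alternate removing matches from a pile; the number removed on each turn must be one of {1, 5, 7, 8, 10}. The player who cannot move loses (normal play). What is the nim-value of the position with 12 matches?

G(0) = 0
G(1) = mex{0} = 1
G(2) = mex{1} = 0
G(3) = mex{0} = 1
G(4) = mex{1} = 0
G(5) = mex{0,0} = 1
G(6) = mex{1,1} = 0
G(7) = mex{0,0,0} = 1
G(8) = mex{1,1,1,0} = 2
G(9) = mex{2,0,0,1} = 3
G(10) = mex{3,1,1,0,0} = 2
G(11) = mex{2,0,0,1,1} = 3
G(12) = mex{3,1,1,0,0} = 2

2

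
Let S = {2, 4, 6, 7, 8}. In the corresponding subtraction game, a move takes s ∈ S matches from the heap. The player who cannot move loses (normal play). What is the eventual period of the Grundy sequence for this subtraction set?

10

G(0) = 0
G(1) = mex{} = 0
G(2) = mex{0} = 1
G(3) = mex{0} = 1
G(4) = mex{1,0} = 2
G(5) = mex{1,0} = 2
G(6) = mex{2,1,0} = 3
G(7) = mex{2,1,0,0} = 3
G(8) = mex{3,2,1,0,0} = 4
G(9) = mex{3,2,1,1,0} = 4
G(10) = mex{4,3,2,1,1} = 0
G(11) = mex{4,3,2,2,1} = 0
G(12) = mex{0,4,3,2,2} = 1
G(13) = mex{0,4,3,3,2} = 1
G(14) = mex{1,0,4,3,3} = 2
G(15) = mex{1,0,4,4,3} = 2
G(16) = mex{2,1,0,4,4} = 3
G(17) = mex{2,1,0,0,4} = 3
G(18) = mex{3,2,1,0,0} = 4
G(19) = mex{3,2,1,1,0} = 4
G(20) = mex{4,3,2,1,1} = 0
G(21) = mex{4,3,2,2,1} = 0
G(n+10) = G(n) holds for n = 0,…,7 (a full window of length max(S) = 8), so the sequence is purely periodic with period 10.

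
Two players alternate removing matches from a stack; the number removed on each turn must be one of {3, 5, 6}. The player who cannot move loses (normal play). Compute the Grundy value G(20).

0

n :  0  1  2  3  4  5  6  7  8  9 10 11 12 13 14 15 16 17 18 19 20
G :  0  0  0  1  1  1  2  2  2  0  0  0  1  1  1  2  2  2  0  0  0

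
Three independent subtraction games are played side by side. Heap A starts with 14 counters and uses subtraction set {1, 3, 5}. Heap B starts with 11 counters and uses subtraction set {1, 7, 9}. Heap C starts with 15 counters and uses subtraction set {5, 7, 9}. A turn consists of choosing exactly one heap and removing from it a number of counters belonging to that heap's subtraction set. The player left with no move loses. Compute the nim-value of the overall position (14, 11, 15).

Heap A, S = {1, 3, 5}:
G(0) = 0
G(1) = mex{0} = 1
G(2) = mex{1} = 0
G(3) = mex{0,0} = 1
G(4) = mex{1,1} = 0
G(5) = mex{0,0,0} = 1
G(6) = mex{1,1,1} = 0
G(7) = mex{0,0,0} = 1
G(8) = mex{1,1,1} = 0
G(9) = mex{0,0,0} = 1
G(10) = mex{1,1,1} = 0
G(11) = mex{0,0,0} = 1
G(12) = mex{1,1,1} = 0
G(13) = mex{0,0,0} = 1
G(14) = mex{1,1,1} = 0
G_A(14) = 0.
Heap B, S = {1, 7, 9}:
G(0) = 0
G(1) = mex{0} = 1
G(2) = mex{1} = 0
G(3) = mex{0} = 1
G(4) = mex{1} = 0
G(5) = mex{0} = 1
G(6) = mex{1} = 0
G(7) = mex{0,0} = 1
G(8) = mex{1,1} = 0
G(9) = mex{0,0,0} = 1
G(10) = mex{1,1,1} = 0
G(11) = mex{0,0,0} = 1
G_B(11) = 1.
Heap C, S = {5, 7, 9}:
G(0) = 0
G(1) = mex{} = 0
G(2) = mex{} = 0
G(3) = mex{} = 0
G(4) = mex{} = 0
G(5) = mex{0} = 1
G(6) = mex{0} = 1
G(7) = mex{0,0} = 1
G(8) = mex{0,0} = 1
G(9) = mex{0,0,0} = 1
G(10) = mex{1,0,0} = 2
G(11) = mex{1,0,0} = 2
G(12) = mex{1,1,0} = 2
G(13) = mex{1,1,0} = 2
G(14) = mex{1,1,1} = 0
G(15) = mex{2,1,1} = 0
G_C(15) = 0.
Combined Grundy value = 0 ⊕ 1 ⊕ 0 = 1.

1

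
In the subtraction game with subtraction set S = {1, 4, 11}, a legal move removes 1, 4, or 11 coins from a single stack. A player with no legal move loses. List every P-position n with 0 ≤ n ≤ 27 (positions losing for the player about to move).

n :  0  1  2  3  4  5  6  7  8  9 10 11 12 13 14 15 16 17 18 19 20 21 22 23 24 25 26 27
G :  0  1  0  1  2  0  1  0  1  2  0  1  0  1  2  0  1  0  1  2  0  1  0  1  2  0  1  0
P-positions are exactly the n with G(n) = 0.

0, 2, 5, 7, 10, 12, 15, 17, 20, 22, 25, 27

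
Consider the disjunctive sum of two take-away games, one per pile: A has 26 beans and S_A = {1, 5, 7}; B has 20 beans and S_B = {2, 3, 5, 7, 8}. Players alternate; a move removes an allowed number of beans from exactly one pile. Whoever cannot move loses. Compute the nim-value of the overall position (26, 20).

0

Pile A, S = {1, 5, 7}:
G(0) = 0
G(1) = mex{0} = 1
G(2) = mex{1} = 0
G(3) = mex{0} = 1
G(4) = mex{1} = 0
G(5) = mex{0,0} = 1
G(6) = mex{1,1} = 0
G(7) = mex{0,0,0} = 1
G(8) = mex{1,1,1} = 0
G(9) = mex{0,0,0} = 1
G(10) = mex{1,1,1} = 0
G(11) = mex{0,0,0} = 1
G(12) = mex{1,1,1} = 0
G(13) = mex{0,0,0} = 1
G(14) = mex{1,1,1} = 0
G(15) = mex{0,0,0} = 1
G(16) = mex{1,1,1} = 0
G(17) = mex{0,0,0} = 1
G(18) = mex{1,1,1} = 0
G(19) = mex{0,0,0} = 1
G(20) = mex{1,1,1} = 0
G(21) = mex{0,0,0} = 1
G(22) = mex{1,1,1} = 0
G(23) = mex{0,0,0} = 1
G(24) = mex{1,1,1} = 0
G(25) = mex{0,0,0} = 1
G(26) = mex{1,1,1} = 0
G_A(26) = 0.
Pile B, S = {2, 3, 5, 7, 8}:
n :  0  1  2  3  4  5  6  7  8  9 10 11 12 13 14 15 16 17 18 19 20
G :  0  0  1  1  2  2  3  3  4  4  0  0  1  1  2  2  3  3  4  4  0
G_B(20) = 0.
Combined Grundy value = 0 ⊕ 0 = 0.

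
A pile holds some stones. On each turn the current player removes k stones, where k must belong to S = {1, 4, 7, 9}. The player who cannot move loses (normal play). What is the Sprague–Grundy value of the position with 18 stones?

G(0) = 0
G(1) = mex{0} = 1
G(2) = mex{1} = 0
G(3) = mex{0} = 1
G(4) = mex{1,0} = 2
G(5) = mex{2,1} = 0
G(6) = mex{0,0} = 1
G(7) = mex{1,1,0} = 2
G(8) = mex{2,2,1} = 0
G(9) = mex{0,0,0,0} = 1
G(10) = mex{1,1,1,1} = 0
G(11) = mex{0,2,2,0} = 1
G(12) = mex{1,0,0,1} = 2
G(13) = mex{2,1,1,2} = 0
G(14) = mex{0,0,2,0} = 1
G(15) = mex{1,1,0,1} = 2
G(16) = mex{2,2,1,2} = 0
G(17) = mex{0,0,0,0} = 1
G(18) = mex{1,1,1,1} = 0

0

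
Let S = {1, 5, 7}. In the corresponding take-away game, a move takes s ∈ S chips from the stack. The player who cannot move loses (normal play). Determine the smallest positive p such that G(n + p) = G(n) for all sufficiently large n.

2

G(0) = 0
G(1) = mex{0} = 1
G(2) = mex{1} = 0
G(3) = mex{0} = 1
G(4) = mex{1} = 0
G(5) = mex{0,0} = 1
G(6) = mex{1,1} = 0
G(7) = mex{0,0,0} = 1
G(8) = mex{1,1,1} = 0
G(9) = mex{0,0,0} = 1
G(10) = mex{1,1,1} = 0
G(11) = mex{0,0,0} = 1
G(12) = mex{1,1,1} = 0
G(13) = mex{0,0,0} = 1
G(14) = mex{1,1,1} = 0
G(n+2) = G(n) holds for n = 0,…,6 (a full window of length max(S) = 7), so the sequence is purely periodic with period 2.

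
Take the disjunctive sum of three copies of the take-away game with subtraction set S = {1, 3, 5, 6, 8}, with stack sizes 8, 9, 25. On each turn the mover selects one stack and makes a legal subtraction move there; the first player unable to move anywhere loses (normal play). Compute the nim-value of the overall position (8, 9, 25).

All stacks use S = {1, 3, 5, 6, 8}:
G(0) = 0
G(1) = mex{0} = 1
G(2) = mex{1} = 0
G(3) = mex{0,0} = 1
G(4) = mex{1,1} = 0
G(5) = mex{0,0,0} = 1
G(6) = mex{1,1,1,0} = 2
G(7) = mex{2,0,0,1} = 3
G(8) = mex{3,1,1,0,0} = 2
G(9) = mex{2,2,0,1,1} = 3
G(10) = mex{3,3,1,0,0} = 2
G(11) = mex{2,2,2,1,1} = 0
G(12) = mex{0,3,3,2,0} = 1
G(13) = mex{1,2,2,3,1} = 0
G(14) = mex{0,0,3,2,2} = 1
G(15) = mex{1,1,2,3,3} = 0
G(16) = mex{0,0,0,2,2} = 1
G(17) = mex{1,1,1,0,3} = 2
G(18) = mex{2,0,0,1,2} = 3
G(19) = mex{3,1,1,0,0} = 2
G(20) = mex{2,2,0,1,1} = 3
G(21) = mex{3,3,1,0,0} = 2
G(22) = mex{2,2,2,1,1} = 0
G(23) = mex{0,3,3,2,0} = 1
G(24) = mex{1,2,2,3,1} = 0
G(25) = mex{0,0,3,2,2} = 1
Stack A: G(8) = 2.
Stack B: G(9) = 3.
Stack C: G(25) = 1.
Combined Grundy value = 2 ⊕ 3 ⊕ 1 = 0.

0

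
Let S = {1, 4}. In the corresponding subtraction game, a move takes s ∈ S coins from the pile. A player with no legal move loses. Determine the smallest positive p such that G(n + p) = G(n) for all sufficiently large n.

5

G(0) = 0
G(1) = mex{0} = 1
G(2) = mex{1} = 0
G(3) = mex{0} = 1
G(4) = mex{1,0} = 2
G(5) = mex{2,1} = 0
G(6) = mex{0,0} = 1
G(7) = mex{1,1} = 0
G(8) = mex{0,2} = 1
G(9) = mex{1,0} = 2
G(10) = mex{2,1} = 0
G(11) = mex{0,0} = 1
G(12) = mex{1,1} = 0
G(13) = mex{0,2} = 1
G(14) = mex{1,0} = 2
G(n+5) = G(n) holds for n = 0,…,3 (a full window of length max(S) = 4), so the sequence is purely periodic with period 5.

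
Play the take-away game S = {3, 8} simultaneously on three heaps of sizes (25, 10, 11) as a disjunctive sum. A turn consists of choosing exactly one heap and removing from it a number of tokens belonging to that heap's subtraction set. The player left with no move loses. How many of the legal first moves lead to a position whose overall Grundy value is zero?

0

All heaps use S = {3, 8}:
n :  0  1  2  3  4  5  6  7  8  9 10 11 12 13 14 15 16 17 18 19 20 21 22 23 24 25
G :  0  0  0  1  1  1  0  0  2  1  1  0  0  0  1  1  1  0  0  2  1  1  0  0  0  1
Heap A: G(25) = 1.
Heap B: G(10) = 1.
Heap C: G(11) = 0.
Combined Grundy value = 1 ⊕ 1 ⊕ 0 = 0.
A winning move leaves total XOR = 0, i.e. changes one component's Grundy value g to g ⊕ X where X is the current total.
Heap A: target g' = 1⊕0 = 1, but every legal move changes the Grundy value (mex property), so 0 moves.
Heap B: target g' = 1⊕0 = 1, but every legal move changes the Grundy value (mex property), so 0 moves.
Heap C: target g' = 0⊕0 = 0, but every legal move changes the Grundy value (mex property), so 0 moves.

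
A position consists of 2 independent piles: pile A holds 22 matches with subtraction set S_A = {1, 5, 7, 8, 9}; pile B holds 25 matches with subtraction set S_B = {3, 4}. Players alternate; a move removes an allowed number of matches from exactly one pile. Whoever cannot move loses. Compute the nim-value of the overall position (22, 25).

1

Pile A, S = {1, 5, 7, 8, 9}:
n :  0  1  2  3  4  5  6  7  8  9 10 11 12 13 14 15 16 17 18 19 20 21 22
G :  0  1  0  1  0  1  0  1  2  3  2  3  2  3  2  3  0  1  0  1  0  1  0
G_A(22) = 0.
Pile B, S = {3, 4}:
n :  0  1  2  3  4  5  6  7  8  9 10 11 12 13 14 15 16 17 18 19 20 21 22 23 24 25
G :  0  0  0  1  1  1  2  0  0  0  1  1  1  2  0  0  0  1  1  1  2  0  0  0  1  1
G_B(25) = 1.
Combined Grundy value = 0 ⊕ 1 = 1.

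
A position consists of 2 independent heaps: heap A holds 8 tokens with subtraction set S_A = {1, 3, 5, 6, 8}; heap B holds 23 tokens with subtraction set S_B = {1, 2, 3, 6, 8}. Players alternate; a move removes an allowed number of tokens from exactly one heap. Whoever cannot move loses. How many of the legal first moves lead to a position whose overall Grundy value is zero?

4

Heap A, S = {1, 3, 5, 6, 8}:
n : 0 1 2 3 4 5 6 7 8
G : 0 1 0 1 0 1 2 3 2
G_A(8) = 2.
Heap B, S = {1, 2, 3, 6, 8}:
G(0) = 0
G(1) = mex{0} = 1
G(2) = mex{1,0} = 2
G(3) = mex{2,1,0} = 3
G(4) = mex{3,2,1} = 0
G(5) = mex{0,3,2} = 1
G(6) = mex{1,0,3,0} = 2
G(7) = mex{2,1,0,1} = 3
G(8) = mex{3,2,1,2,0} = 4
G(9) = mex{4,3,2,3,1} = 0
G(10) = mex{0,4,3,0,2} = 1
G(11) = mex{1,0,4,1,3} = 2
G(12) = mex{2,1,0,2,0} = 3
G(13) = mex{3,2,1,3,1} = 0
G(14) = mex{0,3,2,4,2} = 1
G(15) = mex{1,0,3,0,3} = 2
G(16) = mex{2,1,0,1,4} = 3
G(17) = mex{3,2,1,2,0} = 4
G(18) = mex{4,3,2,3,1} = 0
G(19) = mex{0,4,3,0,2} = 1
G(20) = mex{1,0,4,1,3} = 2
G(21) = mex{2,1,0,2,0} = 3
G(22) = mex{3,2,1,3,1} = 0
G(23) = mex{0,3,2,4,2} = 1
G_B(23) = 1.
Combined Grundy value = 2 ⊕ 1 = 3.
A winning move leaves total XOR = 0, i.e. changes one component's Grundy value g to g ⊕ X where X is the current total.
Heap A: need g' = 2⊕3 = 1. Options: 8−1→G=3, 8−3→G=1, 8−5→G=1, 8−6→G=0, 8−8→G=0. Hits: 2.
Heap B: need g' = 1⊕3 = 2. Options: 23−1→G=0, 23−2→G=3, 23−3→G=2, 23−6→G=4, 23−8→G=2. Hits: 2.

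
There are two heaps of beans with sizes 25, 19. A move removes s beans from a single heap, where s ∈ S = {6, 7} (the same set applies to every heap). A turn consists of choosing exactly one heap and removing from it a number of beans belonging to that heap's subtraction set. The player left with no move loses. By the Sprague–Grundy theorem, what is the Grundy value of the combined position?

3

All heaps use S = {6, 7}:
n :  0  1  2  3  4  5  6  7  8  9 10 11 12 13 14 15 16 17 18 19 20 21 22 23 24 25
G :  0  0  0  0  0  0  1  1  1  1  1  1  2  0  0  0  0  0  0  1  1  1  1  1  1  2
Heap A: G(25) = 2.
Heap B: G(19) = 1.
Combined Grundy value = 2 ⊕ 1 = 3.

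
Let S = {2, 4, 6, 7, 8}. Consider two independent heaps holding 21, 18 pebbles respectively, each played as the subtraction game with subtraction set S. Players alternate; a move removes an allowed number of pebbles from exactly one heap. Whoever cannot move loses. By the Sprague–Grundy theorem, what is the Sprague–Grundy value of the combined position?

All heaps use S = {2, 4, 6, 7, 8}:
n :  0  1  2  3  4  5  6  7  8  9 10 11 12 13 14 15 16 17 18 19 20 21
G :  0  0  1  1  2  2  3  3  4  4  0  0  1  1  2  2  3  3  4  4  0  0
Heap A: G(21) = 0.
Heap B: G(18) = 4.
Combined Grundy value = 0 ⊕ 4 = 4.

4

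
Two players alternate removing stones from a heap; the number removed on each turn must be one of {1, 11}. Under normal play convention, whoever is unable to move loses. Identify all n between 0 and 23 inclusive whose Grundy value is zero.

0, 2, 4, 6, 8, 10, 12, 14, 16, 18, 20, 22

n :  0  1  2  3  4  5  6  7  8  9 10 11 12 13 14 15 16 17 18 19 20 21 22 23
G :  0  1  0  1  0  1  0  1  0  1  0  1  0  1  0  1  0  1  0  1  0  1  0  1
P-positions are exactly the n with G(n) = 0.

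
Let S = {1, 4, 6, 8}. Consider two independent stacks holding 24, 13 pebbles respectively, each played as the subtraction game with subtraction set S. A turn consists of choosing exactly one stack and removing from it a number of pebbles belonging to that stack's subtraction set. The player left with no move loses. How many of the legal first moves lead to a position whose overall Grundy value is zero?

5

All stacks use S = {1, 4, 6, 8}:
n :  0  1  2  3  4  5  6  7  8  9 10 11 12 13 14 15 16 17 18 19 20 21 22 23 24
G :  0  1  0  1  2  0  1  0  1  2  3  2  0  1  0  1  2  0  1  0  1  2  3  2  0
Stack A: G(24) = 0.
Stack B: G(13) = 1.
Combined Grundy value = 0 ⊕ 1 = 1.
A winning move leaves total XOR = 0, i.e. changes one component's Grundy value g to g ⊕ X where X is the current total.
Stack A: need g' = 0⊕1 = 1. Options: 24−1→G=2, 24−4→G=1, 24−6→G=1, 24−8→G=2. Hits: 2.
Stack B: need g' = 1⊕1 = 0. Options: 13−1→G=0, 13−4→G=2, 13−6→G=0, 13−8→G=0. Hits: 3.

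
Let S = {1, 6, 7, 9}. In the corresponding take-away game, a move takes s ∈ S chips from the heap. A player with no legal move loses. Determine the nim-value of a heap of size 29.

1

G(0) = 0
G(1) = mex{0} = 1
G(2) = mex{1} = 0
G(3) = mex{0} = 1
G(4) = mex{1} = 0
G(5) = mex{0} = 1
G(6) = mex{1,0} = 2
G(7) = mex{2,1,0} = 3
G(8) = mex{3,0,1} = 2
G(9) = mex{2,1,0,0} = 3
G(10) = mex{3,0,1,1} = 2
G(11) = mex{2,1,0,0} = 3
G(12) = mex{3,2,1,1} = 0
G(13) = mex{0,3,2,0} = 1
G(14) = mex{1,2,3,1} = 0
G(15) = mex{0,3,2,2} = 1
G(16) = mex{1,2,3,3} = 0
G(17) = mex{0,3,2,2} = 1
G(18) = mex{1,0,3,3} = 2
G(19) = mex{2,1,0,2} = 3
G(20) = mex{3,0,1,3} = 2
G(21) = mex{2,1,0,0} = 3
G(22) = mex{3,0,1,1} = 2
G(23) = mex{2,1,0,0} = 3
G(24) = mex{3,2,1,1} = 0
G(25) = mex{0,3,2,0} = 1
G(26) = mex{1,2,3,1} = 0
G(27) = mex{0,3,2,2} = 1
G(28) = mex{1,2,3,3} = 0
G(29) = mex{0,3,2,2} = 1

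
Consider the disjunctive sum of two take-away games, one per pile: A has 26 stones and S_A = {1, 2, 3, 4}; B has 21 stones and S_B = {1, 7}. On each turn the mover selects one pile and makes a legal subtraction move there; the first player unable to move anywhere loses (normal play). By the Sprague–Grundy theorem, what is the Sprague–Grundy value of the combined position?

Pile A, S = {1, 2, 3, 4}:
G(0) = 0
G(1) = mex{0} = 1
G(2) = mex{1,0} = 2
G(3) = mex{2,1,0} = 3
G(4) = mex{3,2,1,0} = 4
G(5) = mex{4,3,2,1} = 0
G(6) = mex{0,4,3,2} = 1
G(7) = mex{1,0,4,3} = 2
G(8) = mex{2,1,0,4} = 3
G(9) = mex{3,2,1,0} = 4
G(10) = mex{4,3,2,1} = 0
G(11) = mex{0,4,3,2} = 1
G(12) = mex{1,0,4,3} = 2
G(13) = mex{2,1,0,4} = 3
G(14) = mex{3,2,1,0} = 4
G(15) = mex{4,3,2,1} = 0
G(16) = mex{0,4,3,2} = 1
G(17) = mex{1,0,4,3} = 2
G(18) = mex{2,1,0,4} = 3
G(19) = mex{3,2,1,0} = 4
G(20) = mex{4,3,2,1} = 0
G(21) = mex{0,4,3,2} = 1
G(22) = mex{1,0,4,3} = 2
G(23) = mex{2,1,0,4} = 3
G(24) = mex{3,2,1,0} = 4
G(25) = mex{4,3,2,1} = 0
G(26) = mex{0,4,3,2} = 1
G_A(26) = 1.
Pile B, S = {1, 7}:
n :  0  1  2  3  4  5  6  7  8  9 10 11 12 13 14 15 16 17 18 19 20 21
G :  0  1  0  1  0  1  0  1  0  1  0  1  0  1  0  1  0  1  0  1  0  1
G_B(21) = 1.
Combined Grundy value = 1 ⊕ 1 = 0.

0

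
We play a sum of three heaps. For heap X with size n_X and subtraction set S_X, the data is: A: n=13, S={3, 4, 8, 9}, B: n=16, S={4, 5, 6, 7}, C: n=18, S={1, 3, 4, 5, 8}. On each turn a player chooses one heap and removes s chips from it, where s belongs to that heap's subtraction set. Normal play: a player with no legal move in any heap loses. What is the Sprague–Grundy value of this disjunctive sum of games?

Heap A, S = {3, 4, 8, 9}:
G(0) = 0
G(1) = mex{} = 0
G(2) = mex{} = 0
G(3) = mex{0} = 1
G(4) = mex{0,0} = 1
G(5) = mex{0,0} = 1
G(6) = mex{1,0} = 2
G(7) = mex{1,1} = 0
G(8) = mex{1,1,0} = 2
G(9) = mex{2,1,0,0} = 3
G(10) = mex{0,2,0,0} = 1
G(11) = mex{2,0,1,0} = 3
G(12) = mex{3,2,1,1} = 0
G(13) = mex{1,3,1,1} = 0
G_A(13) = 0.
Heap B, S = {4, 5, 6, 7}:
G(0) = 0
G(1) = mex{} = 0
G(2) = mex{} = 0
G(3) = mex{} = 0
G(4) = mex{0} = 1
G(5) = mex{0,0} = 1
G(6) = mex{0,0,0} = 1
G(7) = mex{0,0,0,0} = 1
G(8) = mex{1,0,0,0} = 2
G(9) = mex{1,1,0,0} = 2
G(10) = mex{1,1,1,0} = 2
G(11) = mex{1,1,1,1} = 0
G(12) = mex{2,1,1,1} = 0
G(13) = mex{2,2,1,1} = 0
G(14) = mex{2,2,2,1} = 0
G(15) = mex{0,2,2,2} = 1
G(16) = mex{0,0,2,2} = 1
G_B(16) = 1.
Heap C, S = {1, 3, 4, 5, 8}:
n :  0  1  2  3  4  5  6  7  8  9 10 11 12 13 14 15 16 17 18
G :  0  1  0  1  2  3  2  3  4  0  1  0  1  2  3  2  3  4  0
G_C(18) = 0.
Combined Grundy value = 0 ⊕ 1 ⊕ 0 = 1.

1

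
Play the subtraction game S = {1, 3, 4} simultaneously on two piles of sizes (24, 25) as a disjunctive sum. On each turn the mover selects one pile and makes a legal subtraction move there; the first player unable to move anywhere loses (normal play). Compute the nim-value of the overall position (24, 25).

All piles use S = {1, 3, 4}:
n :  0  1  2  3  4  5  6  7  8  9 10 11 12 13 14 15 16 17 18 19 20 21 22 23 24 25
G :  0  1  0  1  2  3  2  0  1  0  1  2  3  2  0  1  0  1  2  3  2  0  1  0  1  2
Pile A: G(24) = 1.
Pile B: G(25) = 2.
Combined Grundy value = 1 ⊕ 2 = 3.

3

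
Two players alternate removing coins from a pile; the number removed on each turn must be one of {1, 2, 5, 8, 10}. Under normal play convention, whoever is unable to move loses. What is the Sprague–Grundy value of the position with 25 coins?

1

G(0) = 0
G(1) = mex{0} = 1
G(2) = mex{1,0} = 2
G(3) = mex{2,1} = 0
G(4) = mex{0,2} = 1
G(5) = mex{1,0,0} = 2
G(6) = mex{2,1,1} = 0
G(7) = mex{0,2,2} = 1
G(8) = mex{1,0,0,0} = 2
G(9) = mex{2,1,1,1} = 0
G(10) = mex{0,2,2,2,0} = 1
G(11) = mex{1,0,0,0,1} = 2
G(12) = mex{2,1,1,1,2} = 0
G(13) = mex{0,2,2,2,0} = 1
G(14) = mex{1,0,0,0,1} = 2
G(15) = mex{2,1,1,1,2} = 0
G(16) = mex{0,2,2,2,0} = 1
G(17) = mex{1,0,0,0,1} = 2
G(18) = mex{2,1,1,1,2} = 0
G(19) = mex{0,2,2,2,0} = 1
G(20) = mex{1,0,0,0,1} = 2
G(21) = mex{2,1,1,1,2} = 0
G(22) = mex{0,2,2,2,0} = 1
G(23) = mex{1,0,0,0,1} = 2
G(24) = mex{2,1,1,1,2} = 0
G(25) = mex{0,2,2,2,0} = 1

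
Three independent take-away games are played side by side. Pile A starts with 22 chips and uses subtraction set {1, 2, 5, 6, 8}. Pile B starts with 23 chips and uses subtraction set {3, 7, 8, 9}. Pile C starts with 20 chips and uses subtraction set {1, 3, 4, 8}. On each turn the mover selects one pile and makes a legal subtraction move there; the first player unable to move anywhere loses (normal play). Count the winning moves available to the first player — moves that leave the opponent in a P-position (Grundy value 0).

5

Pile A, S = {1, 2, 5, 6, 8}:
n :  0  1  2  3  4  5  6  7  8  9 10 11 12 13 14 15 16 17 18 19 20 21 22
G :  0  1  2  0  1  2  3  0  1  2  0  1  2  3  0  1  2  0  1  2  3  0  1
G_A(22) = 1.
Pile B, S = {3, 7, 8, 9}:
n :  0  1  2  3  4  5  6  7  8  9 10 11 12 13 14 15 16 17 18 19 20 21 22 23
G :  0  0  0  1  1  1  0  2  2  1  3  3  0  2  4  1  0  0  0  1  1  1  0  2
G_B(23) = 2.
Pile C, S = {1, 3, 4, 8}:
n :  0  1  2  3  4  5  6  7  8  9 10 11 12 13 14 15 16 17 18 19 20
G :  0  1  0  1  2  3  2  0  1  0  1  2  3  2  0  1  0  1  2  3  2
G_C(20) = 2.
Combined Grundy value = 1 ⊕ 2 ⊕ 2 = 1.
A winning move leaves total XOR = 0, i.e. changes one component's Grundy value g to g ⊕ X where X is the current total.
Pile A: need g' = 1⊕1 = 0. Options: 22−1→G=0, 22−2→G=3, 22−5→G=0, 22−6→G=2, 22−8→G=0. Hits: 3.
Pile B: need g' = 2⊕1 = 3. Options: 23−3→G=1, 23−7→G=0, 23−8→G=1, 23−9→G=4. Hits: 0.
Pile C: need g' = 2⊕1 = 3. Options: 20−1→G=3, 20−3→G=1, 20−4→G=0, 20−8→G=3. Hits: 2.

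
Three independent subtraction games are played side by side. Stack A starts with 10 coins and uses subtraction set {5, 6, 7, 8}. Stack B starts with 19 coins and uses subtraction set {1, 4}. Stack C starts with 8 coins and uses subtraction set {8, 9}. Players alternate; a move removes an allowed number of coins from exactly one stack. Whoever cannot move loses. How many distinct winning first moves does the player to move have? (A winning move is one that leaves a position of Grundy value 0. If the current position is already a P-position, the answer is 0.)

Stack A, S = {5, 6, 7, 8}:
G(0) = 0
G(1) = mex{} = 0
G(2) = mex{} = 0
G(3) = mex{} = 0
G(4) = mex{} = 0
G(5) = mex{0} = 1
G(6) = mex{0,0} = 1
G(7) = mex{0,0,0} = 1
G(8) = mex{0,0,0,0} = 1
G(9) = mex{0,0,0,0} = 1
G(10) = mex{1,0,0,0} = 2
G_A(10) = 2.
Stack B, S = {1, 4}:
G(0) = 0
G(1) = mex{0} = 1
G(2) = mex{1} = 0
G(3) = mex{0} = 1
G(4) = mex{1,0} = 2
G(5) = mex{2,1} = 0
G(6) = mex{0,0} = 1
G(7) = mex{1,1} = 0
G(8) = mex{0,2} = 1
G(9) = mex{1,0} = 2
G(10) = mex{2,1} = 0
G(11) = mex{0,0} = 1
G(12) = mex{1,1} = 0
G(13) = mex{0,2} = 1
G(14) = mex{1,0} = 2
G(15) = mex{2,1} = 0
G(16) = mex{0,0} = 1
G(17) = mex{1,1} = 0
G(18) = mex{0,2} = 1
G(19) = mex{1,0} = 2
G_B(19) = 2.
Stack C, S = {8, 9}:
G(0) = 0
G(1) = mex{} = 0
G(2) = mex{} = 0
G(3) = mex{} = 0
G(4) = mex{} = 0
G(5) = mex{} = 0
G(6) = mex{} = 0
G(7) = mex{} = 0
G(8) = mex{0} = 1
G_C(8) = 1.
Combined Grundy value = 2 ⊕ 2 ⊕ 1 = 1.
A winning move leaves total XOR = 0, i.e. changes one component's Grundy value g to g ⊕ X where X is the current total.
Stack A: need g' = 2⊕1 = 3. Options: 10−5→G=1, 10−6→G=0, 10−7→G=0, 10−8→G=0. Hits: 0.
Stack B: need g' = 2⊕1 = 3. Options: 19−1→G=1, 19−4→G=0. Hits: 0.
Stack C: need g' = 1⊕1 = 0. Options: 8−8→G=0. Hits: 1.

1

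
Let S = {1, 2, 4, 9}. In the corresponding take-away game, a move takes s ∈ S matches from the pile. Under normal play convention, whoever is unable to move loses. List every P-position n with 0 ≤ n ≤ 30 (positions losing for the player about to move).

0, 3, 6, 11, 14, 17, 22, 25, 28

n :  0  1  2  3  4  5  6  7  8  9 10 11 12 13 14 15 16 17 18 19 20 21 22 23 24 25 26 27 28 29 30
G :  0  1  2  0  1  2  0  1  2  3  4  0  1  2  0  1  2  0  1  2  3  4  0  1  2  0  1  2  0  1  2
P-positions are exactly the n with G(n) = 0.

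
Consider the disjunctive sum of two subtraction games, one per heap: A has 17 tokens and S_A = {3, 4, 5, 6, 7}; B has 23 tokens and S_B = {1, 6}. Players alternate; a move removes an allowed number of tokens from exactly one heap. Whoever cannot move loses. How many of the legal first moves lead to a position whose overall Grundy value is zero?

3

Heap A, S = {3, 4, 5, 6, 7}:
n :  0  1  2  3  4  5  6  7  8  9 10 11 12 13 14 15 16 17
G :  0  0  0  1  1  1  2  2  2  3  0  0  0  1  1  1  2  2
G_A(17) = 2.
Heap B, S = {1, 6}:
G(0) = 0
G(1) = mex{0} = 1
G(2) = mex{1} = 0
G(3) = mex{0} = 1
G(4) = mex{1} = 0
G(5) = mex{0} = 1
G(6) = mex{1,0} = 2
G(7) = mex{2,1} = 0
G(8) = mex{0,0} = 1
G(9) = mex{1,1} = 0
G(10) = mex{0,0} = 1
G(11) = mex{1,1} = 0
G(12) = mex{0,2} = 1
G(13) = mex{1,0} = 2
G(14) = mex{2,1} = 0
G(15) = mex{0,0} = 1
G(16) = mex{1,1} = 0
G(17) = mex{0,0} = 1
G(18) = mex{1,1} = 0
G(19) = mex{0,2} = 1
G(20) = mex{1,0} = 2
G(21) = mex{2,1} = 0
G(22) = mex{0,0} = 1
G(23) = mex{1,1} = 0
G_B(23) = 0.
Combined Grundy value = 2 ⊕ 0 = 2.
A winning move leaves total XOR = 0, i.e. changes one component's Grundy value g to g ⊕ X where X is the current total.
Heap A: need g' = 2⊕2 = 0. Options: 17−3→G=1, 17−4→G=1, 17−5→G=0, 17−6→G=0, 17−7→G=0. Hits: 3.
Heap B: need g' = 0⊕2 = 2. Options: 23−1→G=1, 23−6→G=1. Hits: 0.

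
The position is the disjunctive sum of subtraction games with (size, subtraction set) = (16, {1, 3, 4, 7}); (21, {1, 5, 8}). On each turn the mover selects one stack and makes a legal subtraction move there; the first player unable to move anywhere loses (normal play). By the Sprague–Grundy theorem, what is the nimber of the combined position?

2

Stack A, S = {1, 3, 4, 7}:
n :  0  1  2  3  4  5  6  7  8  9 10 11 12 13 14 15 16
G :  0  1  0  1  2  3  2  3  0  1  0  1  2  3  2  3  0
G_A(16) = 0.
Stack B, S = {1, 5, 8}:
n :  0  1  2  3  4  5  6  7  8  9 10 11 12 13 14 15 16 17 18 19 20 21
G :  0  1  0  1  0  1  0  1  2  3  2  3  2  0  1  0  1  0  1  0  1  2
G_B(21) = 2.
Combined Grundy value = 0 ⊕ 2 = 2.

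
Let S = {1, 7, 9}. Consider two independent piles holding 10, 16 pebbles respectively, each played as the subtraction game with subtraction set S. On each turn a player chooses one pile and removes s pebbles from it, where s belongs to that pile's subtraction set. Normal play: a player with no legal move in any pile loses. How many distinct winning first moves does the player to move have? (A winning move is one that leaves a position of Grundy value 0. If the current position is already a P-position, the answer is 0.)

0

All piles use S = {1, 7, 9}:
G(0) = 0
G(1) = mex{0} = 1
G(2) = mex{1} = 0
G(3) = mex{0} = 1
G(4) = mex{1} = 0
G(5) = mex{0} = 1
G(6) = mex{1} = 0
G(7) = mex{0,0} = 1
G(8) = mex{1,1} = 0
G(9) = mex{0,0,0} = 1
G(10) = mex{1,1,1} = 0
G(11) = mex{0,0,0} = 1
G(12) = mex{1,1,1} = 0
G(13) = mex{0,0,0} = 1
G(14) = mex{1,1,1} = 0
G(15) = mex{0,0,0} = 1
G(16) = mex{1,1,1} = 0
Pile A: G(10) = 0.
Pile B: G(16) = 0.
Combined Grundy value = 0 ⊕ 0 = 0.
A winning move leaves total XOR = 0, i.e. changes one component's Grundy value g to g ⊕ X where X is the current total.
Pile A: target g' = 0⊕0 = 0, but every legal move changes the Grundy value (mex property), so 0 moves.
Pile B: target g' = 0⊕0 = 0, but every legal move changes the Grundy value (mex property), so 0 moves.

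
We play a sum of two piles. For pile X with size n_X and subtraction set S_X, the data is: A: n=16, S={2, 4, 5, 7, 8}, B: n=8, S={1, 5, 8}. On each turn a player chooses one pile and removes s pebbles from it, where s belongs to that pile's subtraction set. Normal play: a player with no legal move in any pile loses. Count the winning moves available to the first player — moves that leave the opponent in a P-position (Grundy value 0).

Pile A, S = {2, 4, 5, 7, 8}:
n :  0  1  2  3  4  5  6  7  8  9 10 11 12 13 14 15 16
G :  0  0  1  1  2  2  3  3  4  4  0  0  1  1  2  2  3
G_A(16) = 3.
Pile B, S = {1, 5, 8}:
G(0) = 0
G(1) = mex{0} = 1
G(2) = mex{1} = 0
G(3) = mex{0} = 1
G(4) = mex{1} = 0
G(5) = mex{0,0} = 1
G(6) = mex{1,1} = 0
G(7) = mex{0,0} = 1
G(8) = mex{1,1,0} = 2
G_B(8) = 2.
Combined Grundy value = 3 ⊕ 2 = 1.
A winning move leaves total XOR = 0, i.e. changes one component's Grundy value g to g ⊕ X where X is the current total.
Pile A: need g' = 3⊕1 = 2. Options: 16−2→G=2, 16−4→G=1, 16−5→G=0, 16−7→G=4, 16−8→G=4. Hits: 1.
Pile B: need g' = 2⊕1 = 3. Options: 8−1→G=1, 8−5→G=1, 8−8→G=0. Hits: 0.

1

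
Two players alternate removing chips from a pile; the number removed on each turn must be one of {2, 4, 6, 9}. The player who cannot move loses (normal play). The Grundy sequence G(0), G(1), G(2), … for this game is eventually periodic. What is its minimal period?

8

n :  0  1  2  3  4  5  6  7  8  9 10 11 12 13 14 15 16 17 18 19 20 21 22 23 24 25 26 27 28
G :  0  0  1  1  2  2  3  3  0  4  1  0  2  1  3  2  0  3  1  0  2  1  3  2  0  3  1  0  2
From n = 10 onward G(n+8) = G(n); since this holds over max(S) = 9 consecutive positions the period is 8 (pre-period 10).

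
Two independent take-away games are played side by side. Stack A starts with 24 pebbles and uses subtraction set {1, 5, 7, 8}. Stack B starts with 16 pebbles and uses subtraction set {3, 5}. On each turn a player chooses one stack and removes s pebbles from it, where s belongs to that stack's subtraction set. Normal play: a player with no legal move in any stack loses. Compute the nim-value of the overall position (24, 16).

Stack A, S = {1, 5, 7, 8}:
G(0) = 0
G(1) = mex{0} = 1
G(2) = mex{1} = 0
G(3) = mex{0} = 1
G(4) = mex{1} = 0
G(5) = mex{0,0} = 1
G(6) = mex{1,1} = 0
G(7) = mex{0,0,0} = 1
G(8) = mex{1,1,1,0} = 2
G(9) = mex{2,0,0,1} = 3
G(10) = mex{3,1,1,0} = 2
G(11) = mex{2,0,0,1} = 3
G(12) = mex{3,1,1,0} = 2
G(13) = mex{2,2,0,1} = 3
G(14) = mex{3,3,1,0} = 2
G(15) = mex{2,2,2,1} = 0
G(16) = mex{0,3,3,2} = 1
G(17) = mex{1,2,2,3} = 0
G(18) = mex{0,3,3,2} = 1
G(19) = mex{1,2,2,3} = 0
G(20) = mex{0,0,3,2} = 1
G(21) = mex{1,1,2,3} = 0
G(22) = mex{0,0,0,2} = 1
G(23) = mex{1,1,1,0} = 2
G(24) = mex{2,0,0,1} = 3
G_A(24) = 3.
Stack B, S = {3, 5}:
G(0) = 0
G(1) = mex{} = 0
G(2) = mex{} = 0
G(3) = mex{0} = 1
G(4) = mex{0} = 1
G(5) = mex{0,0} = 1
G(6) = mex{1,0} = 2
G(7) = mex{1,0} = 2
G(8) = mex{1,1} = 0
G(9) = mex{2,1} = 0
G(10) = mex{2,1} = 0
G(11) = mex{0,2} = 1
G(12) = mex{0,2} = 1
G(13) = mex{0,0} = 1
G(14) = mex{1,0} = 2
G(15) = mex{1,0} = 2
G(16) = mex{1,1} = 0
G_B(16) = 0.
Combined Grundy value = 3 ⊕ 0 = 3.

3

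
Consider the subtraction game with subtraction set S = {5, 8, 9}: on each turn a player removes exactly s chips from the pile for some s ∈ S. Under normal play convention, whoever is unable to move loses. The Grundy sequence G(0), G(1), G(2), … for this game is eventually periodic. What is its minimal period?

14

n :  0  1  2  3  4  5  6  7  8  9 10 11 12 13 14 15 16 17 18 19 20 21 22 23 24 25 26 27 28 29
G :  0  0  0  0  0  1  1  1  1  1  2  2  2  2  0  0  0  0  0  1  1  1  1  1  2  2  2  2  0  0
G(n+14) = G(n) holds for n = 0,…,8 (a full window of length max(S) = 9), so the sequence is purely periodic with period 14.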